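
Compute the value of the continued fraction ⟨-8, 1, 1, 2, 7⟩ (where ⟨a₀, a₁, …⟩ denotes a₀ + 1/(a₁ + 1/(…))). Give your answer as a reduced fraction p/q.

-274/37

Start with 7.
2 + 1/(7/1) = 2 + 1/7 = 15/7
1 + 1/(15/7) = 1 + 7/15 = 22/15
1 + 1/(22/15) = 1 + 15/22 = 37/22
-8 + 1/(37/22) = -8 + 22/37 = -274/37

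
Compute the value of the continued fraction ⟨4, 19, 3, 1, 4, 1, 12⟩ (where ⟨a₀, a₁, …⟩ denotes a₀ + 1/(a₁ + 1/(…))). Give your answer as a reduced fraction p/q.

23023/5682

Starting at the tail and folding back:
Start with 12.
1 + 1/(12/1) = 1 + 1/12 = 13/12
4 + 1/(13/12) = 4 + 12/13 = 64/13
1 + 1/(64/13) = 1 + 13/64 = 77/64
3 + 1/(77/64) = 3 + 64/77 = 295/77
19 + 1/(295/77) = 19 + 77/295 = 5682/295
4 + 1/(5682/295) = 4 + 295/5682 = 23023/5682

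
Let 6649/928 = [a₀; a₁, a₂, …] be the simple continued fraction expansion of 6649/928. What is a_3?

6649 = 7·928 + 153, so a_0 = 7
928 = 6·153 + 10, so a_1 = 6
153 = 15·10 + 3, so a_2 = 15
10 = 3·3 + 1, so a_3 = 3

3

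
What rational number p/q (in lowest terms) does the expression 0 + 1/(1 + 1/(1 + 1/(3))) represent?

4/7

Start with 3.
1 + 1/(3/1) = 1 + 1/3 = 4/3
1 + 1/(4/3) = 1 + 3/4 = 7/4
0 + 1/(7/4) = 0 + 4/7 = 4/7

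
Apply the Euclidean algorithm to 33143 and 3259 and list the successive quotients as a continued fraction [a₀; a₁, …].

[10; 5, 1, 8, 2, 1, 2, 7]

33143 = 10·3259 + 553, so a_0 = 10
3259 = 5·553 + 494, so a_1 = 5
553 = 1·494 + 59, so a_2 = 1
494 = 8·59 + 22, so a_3 = 8
59 = 2·22 + 15, so a_4 = 2
22 = 1·15 + 7, so a_5 = 1
15 = 2·7 + 1, so a_6 = 2
7 = 7·1 + 0, so a_7 = 7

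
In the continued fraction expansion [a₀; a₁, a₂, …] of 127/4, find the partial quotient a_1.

1

Run the Euclidean algorithm, recording each quotient:
127 = 31·4 + 3, so a_0 = 31
4 = 1·3 + 1, so a_1 = 1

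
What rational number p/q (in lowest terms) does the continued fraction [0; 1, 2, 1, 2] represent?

8/11

Work from the innermost term outward:
Start with 2.
1 + 1/(2/1) = 1 + 1/2 = 3/2
2 + 1/(3/2) = 2 + 2/3 = 8/3
1 + 1/(8/3) = 1 + 3/8 = 11/8
0 + 1/(11/8) = 0 + 8/11 = 8/11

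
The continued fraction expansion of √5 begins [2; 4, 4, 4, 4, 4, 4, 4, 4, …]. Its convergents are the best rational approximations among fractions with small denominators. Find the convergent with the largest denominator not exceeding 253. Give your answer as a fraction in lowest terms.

161/72

List convergents until the denominator exceeds the bound:
a_0 = 2: 2/1  (≤ bound)
a_1 = 4: 9/4  (≤ bound)
a_2 = 4: 38/17  (≤ bound)
a_3 = 4: 161/72  (≤ bound)
a_4 = 4: 682/305  (> 253, stop)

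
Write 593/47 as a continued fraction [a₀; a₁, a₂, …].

Apply division with remainder until the remainder is 0:
⌊593/47⌋ = 12, remainder 29
⌊47/29⌋ = 1, remainder 18
⌊29/18⌋ = 1, remainder 11
⌊18/11⌋ = 1, remainder 7
⌊11/7⌋ = 1, remainder 4
⌊7/4⌋ = 1, remainder 3
⌊4/3⌋ = 1, remainder 1
⌊3/1⌋ = 3, remainder 0

[12; 1, 1, 1, 1, 1, 1, 3]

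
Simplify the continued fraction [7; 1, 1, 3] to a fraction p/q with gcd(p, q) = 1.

Start with 3.
1 + 1/(3/1) = 1 + 1/3 = 4/3
1 + 1/(4/3) = 1 + 3/4 = 7/4
7 + 1/(7/4) = 7 + 4/7 = 53/7

53/7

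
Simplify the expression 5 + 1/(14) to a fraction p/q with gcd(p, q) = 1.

a_0 = 5: 5/1
a_1 = 14: 71/14

71/14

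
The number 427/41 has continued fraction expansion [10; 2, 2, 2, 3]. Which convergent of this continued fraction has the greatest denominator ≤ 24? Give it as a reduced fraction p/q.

a_0 = 10: 10/1  (≤ bound)
a_1 = 2: 21/2  (≤ bound)
a_2 = 2: 52/5  (≤ bound)
a_3 = 2: 125/12  (≤ bound)
a_4 = 3: 427/41  (> 24, stop)

125/12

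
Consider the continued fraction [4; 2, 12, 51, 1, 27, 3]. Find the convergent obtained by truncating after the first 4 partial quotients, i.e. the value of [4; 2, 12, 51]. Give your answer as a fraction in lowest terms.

5721/1277

Work from the innermost term outward:
Start with 51.
12 + 1/(51/1) = 12 + 1/51 = 613/51
2 + 1/(613/51) = 2 + 51/613 = 1277/613
4 + 1/(1277/613) = 4 + 613/1277 = 5721/1277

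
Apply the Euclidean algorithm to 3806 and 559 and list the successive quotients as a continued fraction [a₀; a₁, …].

[6; 1, 4, 4, 2, 5, 2]

3806 ÷ 559 → quotient 6, remainder 452
559 ÷ 452 → quotient 1, remainder 107
452 ÷ 107 → quotient 4, remainder 24
107 ÷ 24 → quotient 4, remainder 11
24 ÷ 11 → quotient 2, remainder 2
11 ÷ 2 → quotient 5, remainder 1
2 ÷ 1 → quotient 2, remainder 0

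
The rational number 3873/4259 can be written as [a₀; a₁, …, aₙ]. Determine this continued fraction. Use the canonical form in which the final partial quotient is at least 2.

[0; 1, 10, 29, 1, 2, 4]

⌊3873/4259⌋ = 0, remainder 3873
⌊4259/3873⌋ = 1, remainder 386
⌊3873/386⌋ = 10, remainder 13
⌊386/13⌋ = 29, remainder 9
⌊13/9⌋ = 1, remainder 4
⌊9/4⌋ = 2, remainder 1
⌊4/1⌋ = 4, remainder 0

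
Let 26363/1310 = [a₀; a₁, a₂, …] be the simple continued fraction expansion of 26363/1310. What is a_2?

27

Repeatedly divide and take the remainder:
⌊26363/1310⌋ = 20, remainder 163
⌊1310/163⌋ = 8, remainder 6
⌊163/6⌋ = 27, remainder 1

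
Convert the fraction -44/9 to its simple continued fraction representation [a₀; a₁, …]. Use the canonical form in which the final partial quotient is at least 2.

[-5; 9]

Run the Euclidean algorithm, recording each quotient:
-44 ÷ 9 → quotient -5, remainder 1
9 ÷ 1 → quotient 9, remainder 0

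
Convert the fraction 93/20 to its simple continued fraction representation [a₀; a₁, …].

[4; 1, 1, 1, 6]

Apply division with remainder until the remainder is 0:
⌊93/20⌋ = 4, remainder 13
⌊20/13⌋ = 1, remainder 7
⌊13/7⌋ = 1, remainder 6
⌊7/6⌋ = 1, remainder 1
⌊6/1⌋ = 6, remainder 0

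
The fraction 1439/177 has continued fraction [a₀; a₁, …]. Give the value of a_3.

2

Apply division with remainder until the remainder is 0:
1439 ÷ 177 → quotient 8, remainder 23
177 ÷ 23 → quotient 7, remainder 16
23 ÷ 16 → quotient 1, remainder 7
16 ÷ 7 → quotient 2, remainder 2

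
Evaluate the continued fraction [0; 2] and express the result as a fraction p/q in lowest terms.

1/2

a_0 = 0: 0/1
a_1 = 2: 1/2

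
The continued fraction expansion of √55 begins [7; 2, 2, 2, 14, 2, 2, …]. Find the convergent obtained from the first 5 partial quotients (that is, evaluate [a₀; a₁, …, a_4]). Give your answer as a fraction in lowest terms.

a_0 = 7: 7/1
a_1 = 2: 15/2
a_2 = 2: 37/5
a_3 = 2: 89/12
a_4 = 14: 1283/173

1283/173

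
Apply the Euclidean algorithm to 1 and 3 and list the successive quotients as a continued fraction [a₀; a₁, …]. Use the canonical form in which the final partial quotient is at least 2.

Run the Euclidean algorithm, recording each quotient:
1 ÷ 3 → quotient 0, remainder 1
3 ÷ 1 → quotient 3, remainder 0

[0; 3]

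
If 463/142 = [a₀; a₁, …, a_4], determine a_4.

6

⌊463/142⌋ = 3, remainder 37
⌊142/37⌋ = 3, remainder 31
⌊37/31⌋ = 1, remainder 6
⌊31/6⌋ = 5, remainder 1
⌊6/1⌋ = 6, remainder 0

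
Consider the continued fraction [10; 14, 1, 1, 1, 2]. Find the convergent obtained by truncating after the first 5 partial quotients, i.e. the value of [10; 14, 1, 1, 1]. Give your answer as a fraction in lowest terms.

a_0 = 10: 10/1
a_1 = 14: 141/14
a_2 = 1: 151/15
a_3 = 1: 292/29
a_4 = 1: 443/44

443/44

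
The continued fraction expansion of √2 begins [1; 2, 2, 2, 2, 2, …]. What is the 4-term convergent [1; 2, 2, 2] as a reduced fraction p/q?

Start with 2.
2 + 1/(2/1) = 2 + 1/2 = 5/2
2 + 1/(5/2) = 2 + 2/5 = 12/5
1 + 1/(12/5) = 1 + 5/12 = 17/12

17/12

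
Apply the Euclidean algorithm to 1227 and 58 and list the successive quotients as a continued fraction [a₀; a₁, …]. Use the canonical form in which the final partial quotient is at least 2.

Run the Euclidean algorithm, recording each quotient:
⌊1227/58⌋ = 21, remainder 9
⌊58/9⌋ = 6, remainder 4
⌊9/4⌋ = 2, remainder 1
⌊4/1⌋ = 4, remainder 0

[21; 6, 2, 4]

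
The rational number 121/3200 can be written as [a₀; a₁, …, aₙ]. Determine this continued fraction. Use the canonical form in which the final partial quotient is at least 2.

Run the Euclidean algorithm, recording each quotient:
121 ÷ 3200 → quotient 0, remainder 121
3200 ÷ 121 → quotient 26, remainder 54
121 ÷ 54 → quotient 2, remainder 13
54 ÷ 13 → quotient 4, remainder 2
13 ÷ 2 → quotient 6, remainder 1
2 ÷ 1 → quotient 2, remainder 0

[0; 26, 2, 4, 6, 2]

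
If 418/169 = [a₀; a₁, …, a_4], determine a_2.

8

418 ÷ 169 → quotient 2, remainder 80
169 ÷ 80 → quotient 2, remainder 9
80 ÷ 9 → quotient 8, remainder 8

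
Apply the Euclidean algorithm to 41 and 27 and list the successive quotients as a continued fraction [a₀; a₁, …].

[1; 1, 1, 13]

⌊41/27⌋ = 1, remainder 14
⌊27/14⌋ = 1, remainder 13
⌊14/13⌋ = 1, remainder 1
⌊13/1⌋ = 13, remainder 0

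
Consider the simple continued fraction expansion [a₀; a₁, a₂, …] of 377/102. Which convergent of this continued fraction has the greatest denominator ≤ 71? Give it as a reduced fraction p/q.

List convergents until the denominator exceeds the bound:
a_0 = 3: 3/1  (≤ bound)
a_1 = 1: 4/1  (≤ bound)
a_2 = 2: 11/3  (≤ bound)
a_3 = 3: 37/10  (≤ bound)
a_4 = 2: 85/23  (≤ bound)
a_5 = 4: 377/102  (> 71, stop)

85/23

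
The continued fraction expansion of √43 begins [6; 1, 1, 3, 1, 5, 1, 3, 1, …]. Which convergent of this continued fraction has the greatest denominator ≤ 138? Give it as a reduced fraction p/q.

400/61

a_0 = 6: 6/1  (≤ bound)
a_1 = 1: 7/1  (≤ bound)
a_2 = 1: 13/2  (≤ bound)
a_3 = 3: 46/7  (≤ bound)
a_4 = 1: 59/9  (≤ bound)
a_5 = 5: 341/52  (≤ bound)
a_6 = 1: 400/61  (≤ bound)
a_7 = 3: 1541/235  (> 138, stop)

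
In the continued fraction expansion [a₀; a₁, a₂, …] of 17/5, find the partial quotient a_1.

2

⌊17/5⌋ = 3, remainder 2
⌊5/2⌋ = 2, remainder 1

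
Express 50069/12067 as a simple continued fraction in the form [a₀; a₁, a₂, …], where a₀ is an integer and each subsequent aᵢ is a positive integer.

[4; 6, 1, 2, 2, 1, 59, 3]

50069 = 4·12067 + 1801, so a_0 = 4
12067 = 6·1801 + 1261, so a_1 = 6
1801 = 1·1261 + 540, so a_2 = 1
1261 = 2·540 + 181, so a_3 = 2
540 = 2·181 + 178, so a_4 = 2
181 = 1·178 + 3, so a_5 = 1
178 = 59·3 + 1, so a_6 = 59
3 = 3·1 + 0, so a_7 = 3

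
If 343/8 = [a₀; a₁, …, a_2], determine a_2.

343 = 42·8 + 7, so a_0 = 42
8 = 1·7 + 1, so a_1 = 1
7 = 7·1 + 0, so a_2 = 7

7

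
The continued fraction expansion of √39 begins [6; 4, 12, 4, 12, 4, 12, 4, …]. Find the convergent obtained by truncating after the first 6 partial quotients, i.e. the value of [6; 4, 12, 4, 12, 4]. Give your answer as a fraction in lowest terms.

Collapse the nested fraction from the inside out:
Start with 4.
12 + 1/(4/1) = 12 + 1/4 = 49/4
4 + 1/(49/4) = 4 + 4/49 = 200/49
12 + 1/(200/49) = 12 + 49/200 = 2449/200
4 + 1/(2449/200) = 4 + 200/2449 = 9996/2449
6 + 1/(9996/2449) = 6 + 2449/9996 = 62425/9996

62425/9996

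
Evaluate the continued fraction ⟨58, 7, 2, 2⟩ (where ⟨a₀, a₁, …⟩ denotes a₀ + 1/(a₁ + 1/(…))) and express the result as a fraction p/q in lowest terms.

Build up convergents one term at a time:
a_0 = 58: 58/1
a_1 = 7: 407/7
a_2 = 2: 872/15
a_3 = 2: 2151/37

2151/37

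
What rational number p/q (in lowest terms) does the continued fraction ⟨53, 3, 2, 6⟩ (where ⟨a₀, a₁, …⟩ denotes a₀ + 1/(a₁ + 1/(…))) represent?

2398/45

a_0 = 53: 53/1
a_1 = 3: 160/3
a_2 = 2: 373/7
a_3 = 6: 2398/45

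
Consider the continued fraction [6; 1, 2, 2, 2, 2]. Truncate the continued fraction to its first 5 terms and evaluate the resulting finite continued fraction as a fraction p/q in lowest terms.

Collapse the nested fraction from the inside out:
Start with 2.
2 + 1/(2/1) = 2 + 1/2 = 5/2
2 + 1/(5/2) = 2 + 2/5 = 12/5
1 + 1/(12/5) = 1 + 5/12 = 17/12
6 + 1/(17/12) = 6 + 12/17 = 114/17

114/17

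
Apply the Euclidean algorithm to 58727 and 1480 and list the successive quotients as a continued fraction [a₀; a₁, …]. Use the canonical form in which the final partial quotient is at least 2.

[39; 1, 2, 7, 1, 3, 15]

⌊58727/1480⌋ = 39, remainder 1007
⌊1480/1007⌋ = 1, remainder 473
⌊1007/473⌋ = 2, remainder 61
⌊473/61⌋ = 7, remainder 46
⌊61/46⌋ = 1, remainder 15
⌊46/15⌋ = 3, remainder 1
⌊15/1⌋ = 15, remainder 0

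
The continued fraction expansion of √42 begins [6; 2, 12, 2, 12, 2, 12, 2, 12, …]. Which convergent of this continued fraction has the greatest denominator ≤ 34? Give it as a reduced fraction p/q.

List convergents until the denominator exceeds the bound:
a_0 = 6: 6/1  (≤ bound)
a_1 = 2: 13/2  (≤ bound)
a_2 = 12: 162/25  (≤ bound)
a_3 = 2: 337/52  (> 34, stop)

162/25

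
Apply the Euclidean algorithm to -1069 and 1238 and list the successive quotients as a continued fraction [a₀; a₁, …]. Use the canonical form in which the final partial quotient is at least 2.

Repeatedly divide and take the remainder:
-1069 = -1·1238 + 169, so a_0 = -1
1238 = 7·169 + 55, so a_1 = 7
169 = 3·55 + 4, so a_2 = 3
55 = 13·4 + 3, so a_3 = 13
4 = 1·3 + 1, so a_4 = 1
3 = 3·1 + 0, so a_5 = 3

[-1; 7, 3, 13, 1, 3]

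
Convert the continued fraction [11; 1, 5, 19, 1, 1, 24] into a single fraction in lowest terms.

68464/5785

Use the convergent recurrence hₖ = aₖ·hₖ₋₁ + hₖ₋₂ (and likewise for the denominators kₖ):
a_0 = 11: 11/1
a_1 = 1: 12/1
a_2 = 5: 71/6
a_3 = 19: 1361/115
a_4 = 1: 1432/121
a_5 = 1: 2793/236
a_6 = 24: 68464/5785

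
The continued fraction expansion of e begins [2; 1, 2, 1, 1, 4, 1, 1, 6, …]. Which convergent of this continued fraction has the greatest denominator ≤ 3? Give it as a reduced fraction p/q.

a_0 = 2: 2/1  (≤ bound)
a_1 = 1: 3/1  (≤ bound)
a_2 = 2: 8/3  (≤ bound)
a_3 = 1: 11/4  (> 3, stop)

8/3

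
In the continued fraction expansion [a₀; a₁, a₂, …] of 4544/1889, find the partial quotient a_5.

⌊4544/1889⌋ = 2, remainder 766
⌊1889/766⌋ = 2, remainder 357
⌊766/357⌋ = 2, remainder 52
⌊357/52⌋ = 6, remainder 45
⌊52/45⌋ = 1, remainder 7
⌊45/7⌋ = 6, remainder 3

6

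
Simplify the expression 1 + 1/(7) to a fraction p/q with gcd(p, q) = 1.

Start with 7.
1 + 1/(7/1) = 1 + 1/7 = 8/7

8/7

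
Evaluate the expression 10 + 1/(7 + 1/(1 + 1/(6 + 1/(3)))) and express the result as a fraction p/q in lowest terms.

a_0 = 10: 10/1
a_1 = 7: 71/7
a_2 = 1: 81/8
a_3 = 6: 557/55
a_4 = 3: 1752/173

1752/173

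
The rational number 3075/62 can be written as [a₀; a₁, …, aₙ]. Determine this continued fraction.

[49; 1, 1, 2, 12]

3075 = 49·62 + 37, so a_0 = 49
62 = 1·37 + 25, so a_1 = 1
37 = 1·25 + 12, so a_2 = 1
25 = 2·12 + 1, so a_3 = 2
12 = 12·1 + 0, so a_4 = 12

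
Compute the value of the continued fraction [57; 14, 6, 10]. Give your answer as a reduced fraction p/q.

Collapse the nested fraction from the inside out:
Start with 10.
6 + 1/(10/1) = 6 + 1/10 = 61/10
14 + 1/(61/10) = 14 + 10/61 = 864/61
57 + 1/(864/61) = 57 + 61/864 = 49309/864

49309/864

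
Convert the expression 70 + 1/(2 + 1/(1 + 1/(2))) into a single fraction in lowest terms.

563/8

Start with 2.
1 + 1/(2/1) = 1 + 1/2 = 3/2
2 + 1/(3/2) = 2 + 2/3 = 8/3
70 + 1/(8/3) = 70 + 3/8 = 563/8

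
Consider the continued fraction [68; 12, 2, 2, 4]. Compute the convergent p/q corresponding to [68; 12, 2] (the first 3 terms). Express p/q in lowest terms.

a_0 = 68: 68/1
a_1 = 12: 817/12
a_2 = 2: 1702/25

1702/25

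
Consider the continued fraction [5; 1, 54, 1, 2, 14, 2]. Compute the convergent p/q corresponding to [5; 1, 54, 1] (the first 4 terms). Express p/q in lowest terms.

335/56

a_0 = 5: 5/1
a_1 = 1: 6/1
a_2 = 54: 329/55
a_3 = 1: 335/56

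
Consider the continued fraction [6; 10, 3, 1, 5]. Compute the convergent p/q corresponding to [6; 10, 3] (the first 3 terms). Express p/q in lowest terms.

189/31

a_0 = 6: 6/1
a_1 = 10: 61/10
a_2 = 3: 189/31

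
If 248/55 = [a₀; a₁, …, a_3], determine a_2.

248 = 4·55 + 28, so a_0 = 4
55 = 1·28 + 27, so a_1 = 1
28 = 1·27 + 1, so a_2 = 1

1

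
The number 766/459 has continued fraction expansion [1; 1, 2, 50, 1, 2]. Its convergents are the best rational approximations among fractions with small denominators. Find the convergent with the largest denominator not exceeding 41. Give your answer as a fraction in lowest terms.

5/3

a_0 = 1: 1/1  (≤ bound)
a_1 = 1: 2/1  (≤ bound)
a_2 = 2: 5/3  (≤ bound)
a_3 = 50: 252/151  (> 41, stop)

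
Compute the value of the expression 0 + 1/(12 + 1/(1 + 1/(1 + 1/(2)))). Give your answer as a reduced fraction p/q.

5/63

Use the convergent recurrence hₖ = aₖ·hₖ₋₁ + hₖ₋₂ (and likewise for the denominators kₖ):
a_0 = 0: 0/1
a_1 = 12: 1/12
a_2 = 1: 1/13
a_3 = 1: 2/25
a_4 = 2: 5/63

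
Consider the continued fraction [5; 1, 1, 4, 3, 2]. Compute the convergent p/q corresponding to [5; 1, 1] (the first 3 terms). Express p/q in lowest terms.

11/2

a_0 = 5: 5/1
a_1 = 1: 6/1
a_2 = 1: 11/2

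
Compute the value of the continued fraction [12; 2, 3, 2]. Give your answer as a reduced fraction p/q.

Use the convergent recurrence hₖ = aₖ·hₖ₋₁ + hₖ₋₂ (and likewise for the denominators kₖ):
a_0 = 12: 12/1
a_1 = 2: 25/2
a_2 = 3: 87/7
a_3 = 2: 199/16

199/16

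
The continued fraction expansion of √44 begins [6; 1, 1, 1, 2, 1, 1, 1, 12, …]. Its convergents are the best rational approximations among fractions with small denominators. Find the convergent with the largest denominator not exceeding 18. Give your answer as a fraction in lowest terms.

List convergents until the denominator exceeds the bound:
a_0 = 6: 6/1  (≤ bound)
a_1 = 1: 7/1  (≤ bound)
a_2 = 1: 13/2  (≤ bound)
a_3 = 1: 20/3  (≤ bound)
a_4 = 2: 53/8  (≤ bound)
a_5 = 1: 73/11  (≤ bound)
a_6 = 1: 126/19  (> 18, stop)

73/11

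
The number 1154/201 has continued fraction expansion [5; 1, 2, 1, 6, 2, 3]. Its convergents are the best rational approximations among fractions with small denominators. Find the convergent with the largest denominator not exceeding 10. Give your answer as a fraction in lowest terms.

23/4

a_0 = 5: 5/1  (≤ bound)
a_1 = 1: 6/1  (≤ bound)
a_2 = 2: 17/3  (≤ bound)
a_3 = 1: 23/4  (≤ bound)
a_4 = 6: 155/27  (> 10, stop)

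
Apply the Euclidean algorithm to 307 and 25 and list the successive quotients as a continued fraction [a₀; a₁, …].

307 ÷ 25 → quotient 12, remainder 7
25 ÷ 7 → quotient 3, remainder 4
7 ÷ 4 → quotient 1, remainder 3
4 ÷ 3 → quotient 1, remainder 1
3 ÷ 1 → quotient 3, remainder 0

[12; 3, 1, 1, 3]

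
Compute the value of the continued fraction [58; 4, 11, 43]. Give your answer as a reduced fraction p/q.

Start with 43.
11 + 1/(43/1) = 11 + 1/43 = 474/43
4 + 1/(474/43) = 4 + 43/474 = 1939/474
58 + 1/(1939/474) = 58 + 474/1939 = 112936/1939

112936/1939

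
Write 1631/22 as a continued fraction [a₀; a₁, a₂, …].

Apply division with remainder until the remainder is 0:
1631 ÷ 22 → quotient 74, remainder 3
22 ÷ 3 → quotient 7, remainder 1
3 ÷ 1 → quotient 3, remainder 0

[74; 7, 3]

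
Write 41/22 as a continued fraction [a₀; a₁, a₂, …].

Repeatedly divide and take the remainder:
41 = 1·22 + 19, so a_0 = 1
22 = 1·19 + 3, so a_1 = 1
19 = 6·3 + 1, so a_2 = 6
3 = 3·1 + 0, so a_3 = 3

[1; 1, 6, 3]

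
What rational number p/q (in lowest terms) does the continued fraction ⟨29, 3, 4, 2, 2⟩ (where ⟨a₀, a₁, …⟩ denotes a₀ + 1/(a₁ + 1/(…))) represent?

Start with 2.
2 + 1/(2/1) = 2 + 1/2 = 5/2
4 + 1/(5/2) = 4 + 2/5 = 22/5
3 + 1/(22/5) = 3 + 5/22 = 71/22
29 + 1/(71/22) = 29 + 22/71 = 2081/71

2081/71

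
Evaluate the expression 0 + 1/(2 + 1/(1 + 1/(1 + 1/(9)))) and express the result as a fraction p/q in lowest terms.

Start with 9.
1 + 1/(9/1) = 1 + 1/9 = 10/9
1 + 1/(10/9) = 1 + 9/10 = 19/10
2 + 1/(19/10) = 2 + 10/19 = 48/19
0 + 1/(48/19) = 0 + 19/48 = 19/48

19/48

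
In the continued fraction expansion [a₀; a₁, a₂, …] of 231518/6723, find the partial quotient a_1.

Run the Euclidean algorithm, recording each quotient:
231518 = 34·6723 + 2936, so a_0 = 34
6723 = 2·2936 + 851, so a_1 = 2

2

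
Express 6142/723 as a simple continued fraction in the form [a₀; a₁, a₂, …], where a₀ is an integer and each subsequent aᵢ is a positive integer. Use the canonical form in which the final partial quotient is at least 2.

[8; 2, 51, 7]

⌊6142/723⌋ = 8, remainder 358
⌊723/358⌋ = 2, remainder 7
⌊358/7⌋ = 51, remainder 1
⌊7/1⌋ = 7, remainder 0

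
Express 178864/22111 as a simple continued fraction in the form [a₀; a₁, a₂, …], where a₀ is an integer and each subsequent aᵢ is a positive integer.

178864 ÷ 22111 → quotient 8, remainder 1976
22111 ÷ 1976 → quotient 11, remainder 375
1976 ÷ 375 → quotient 5, remainder 101
375 ÷ 101 → quotient 3, remainder 72
101 ÷ 72 → quotient 1, remainder 29
72 ÷ 29 → quotient 2, remainder 14
29 ÷ 14 → quotient 2, remainder 1
14 ÷ 1 → quotient 14, remainder 0

[8; 11, 5, 3, 1, 2, 2, 14]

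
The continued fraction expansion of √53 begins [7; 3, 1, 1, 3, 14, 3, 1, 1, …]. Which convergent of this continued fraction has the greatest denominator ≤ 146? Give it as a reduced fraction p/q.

a_0 = 7: 7/1  (≤ bound)
a_1 = 3: 22/3  (≤ bound)
a_2 = 1: 29/4  (≤ bound)
a_3 = 1: 51/7  (≤ bound)
a_4 = 3: 182/25  (≤ bound)
a_5 = 14: 2599/357  (> 146, stop)

182/25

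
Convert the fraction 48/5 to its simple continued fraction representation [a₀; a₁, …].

⌊48/5⌋ = 9, remainder 3
⌊5/3⌋ = 1, remainder 2
⌊3/2⌋ = 1, remainder 1
⌊2/1⌋ = 2, remainder 0

[9; 1, 1, 2]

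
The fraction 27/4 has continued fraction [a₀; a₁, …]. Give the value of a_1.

1

Run the Euclidean algorithm, recording each quotient:
27 = 6·4 + 3, so a_0 = 6
4 = 1·3 + 1, so a_1 = 1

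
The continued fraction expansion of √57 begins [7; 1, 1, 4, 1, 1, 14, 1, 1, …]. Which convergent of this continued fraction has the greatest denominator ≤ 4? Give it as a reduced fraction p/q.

List convergents until the denominator exceeds the bound:
a_0 = 7: 7/1  (≤ bound)
a_1 = 1: 8/1  (≤ bound)
a_2 = 1: 15/2  (≤ bound)
a_3 = 4: 68/9  (> 4, stop)

15/2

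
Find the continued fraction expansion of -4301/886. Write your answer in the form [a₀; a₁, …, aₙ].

[-5; 6, 1, 6, 1, 1, 2, 3]

-4301 = -5·886 + 129, so a_0 = -5
886 = 6·129 + 112, so a_1 = 6
129 = 1·112 + 17, so a_2 = 1
112 = 6·17 + 10, so a_3 = 6
17 = 1·10 + 7, so a_4 = 1
10 = 1·7 + 3, so a_5 = 1
7 = 2·3 + 1, so a_6 = 2
3 = 3·1 + 0, so a_7 = 3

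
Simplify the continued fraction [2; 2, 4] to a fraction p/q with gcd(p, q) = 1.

22/9

Work from the innermost term outward:
Start with 4.
2 + 1/(4/1) = 2 + 1/4 = 9/4
2 + 1/(9/4) = 2 + 4/9 = 22/9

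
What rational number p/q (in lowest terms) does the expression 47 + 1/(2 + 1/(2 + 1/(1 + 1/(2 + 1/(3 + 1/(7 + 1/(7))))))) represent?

Start with 7.
7 + 1/(7/1) = 7 + 1/7 = 50/7
3 + 1/(50/7) = 3 + 7/50 = 157/50
2 + 1/(157/50) = 2 + 50/157 = 364/157
1 + 1/(364/157) = 1 + 157/364 = 521/364
2 + 1/(521/364) = 2 + 364/521 = 1406/521
2 + 1/(1406/521) = 2 + 521/1406 = 3333/1406
47 + 1/(3333/1406) = 47 + 1406/3333 = 158057/3333

158057/3333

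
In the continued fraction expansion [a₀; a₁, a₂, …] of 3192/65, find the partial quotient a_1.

9

⌊3192/65⌋ = 49, remainder 7
⌊65/7⌋ = 9, remainder 2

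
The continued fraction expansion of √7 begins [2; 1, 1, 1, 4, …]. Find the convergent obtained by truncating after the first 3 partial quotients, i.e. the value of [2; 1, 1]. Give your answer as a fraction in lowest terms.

Work from the innermost term outward:
Start with 1.
1 + 1/(1/1) = 1 + 1/1 = 2/1
2 + 1/(2/1) = 2 + 1/2 = 5/2

5/2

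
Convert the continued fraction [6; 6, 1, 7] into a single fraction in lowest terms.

Start with 7.
1 + 1/(7/1) = 1 + 1/7 = 8/7
6 + 1/(8/7) = 6 + 7/8 = 55/8
6 + 1/(55/8) = 6 + 8/55 = 338/55

338/55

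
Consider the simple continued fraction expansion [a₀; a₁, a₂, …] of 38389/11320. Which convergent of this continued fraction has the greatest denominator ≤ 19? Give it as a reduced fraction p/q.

List convergents until the denominator exceeds the bound:
a_0 = 3: 3/1  (≤ bound)
a_1 = 2: 7/2  (≤ bound)
a_2 = 1: 10/3  (≤ bound)
a_3 = 1: 17/5  (≤ bound)
a_4 = 3: 61/18  (≤ bound)
a_5 = 1: 78/23  (> 19, stop)

61/18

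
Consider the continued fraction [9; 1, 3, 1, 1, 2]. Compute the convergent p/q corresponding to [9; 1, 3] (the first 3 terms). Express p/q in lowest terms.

39/4

Starting at the tail and folding back:
Start with 3.
1 + 1/(3/1) = 1 + 1/3 = 4/3
9 + 1/(4/3) = 9 + 3/4 = 39/4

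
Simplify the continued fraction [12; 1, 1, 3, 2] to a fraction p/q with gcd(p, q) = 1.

Use the convergent recurrence hₖ = aₖ·hₖ₋₁ + hₖ₋₂ (and likewise for the denominators kₖ):
a_0 = 12: 12/1
a_1 = 1: 13/1
a_2 = 1: 25/2
a_3 = 3: 88/7
a_4 = 2: 201/16

201/16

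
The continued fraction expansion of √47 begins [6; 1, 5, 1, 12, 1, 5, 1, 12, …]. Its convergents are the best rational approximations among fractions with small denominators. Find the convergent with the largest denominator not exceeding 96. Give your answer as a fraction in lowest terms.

617/90

List convergents until the denominator exceeds the bound:
a_0 = 6: 6/1  (≤ bound)
a_1 = 1: 7/1  (≤ bound)
a_2 = 5: 41/6  (≤ bound)
a_3 = 1: 48/7  (≤ bound)
a_4 = 12: 617/90  (≤ bound)
a_5 = 1: 665/97  (> 96, stop)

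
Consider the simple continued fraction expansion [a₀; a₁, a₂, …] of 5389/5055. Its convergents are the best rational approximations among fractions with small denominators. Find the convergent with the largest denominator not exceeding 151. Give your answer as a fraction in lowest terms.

113/106

a_0 = 1: 1/1  (≤ bound)
a_1 = 15: 16/15  (≤ bound)
a_2 = 7: 113/106  (≤ bound)
a_3 = 2: 242/227  (> 151, stop)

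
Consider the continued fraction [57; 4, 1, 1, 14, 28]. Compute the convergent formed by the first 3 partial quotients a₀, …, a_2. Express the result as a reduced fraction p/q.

286/5

Collapse the nested fraction from the inside out:
Start with 1.
4 + 1/(1/1) = 4 + 1/1 = 5/1
57 + 1/(5/1) = 57 + 1/5 = 286/5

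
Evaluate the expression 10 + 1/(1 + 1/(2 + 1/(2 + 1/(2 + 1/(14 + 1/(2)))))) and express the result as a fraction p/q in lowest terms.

Use the convergent recurrence hₖ = aₖ·hₖ₋₁ + hₖ₋₂ (and likewise for the denominators kₖ):
a_0 = 10: 10/1
a_1 = 1: 11/1
a_2 = 2: 32/3
a_3 = 2: 75/7
a_4 = 2: 182/17
a_5 = 14: 2623/245
a_6 = 2: 5428/507

5428/507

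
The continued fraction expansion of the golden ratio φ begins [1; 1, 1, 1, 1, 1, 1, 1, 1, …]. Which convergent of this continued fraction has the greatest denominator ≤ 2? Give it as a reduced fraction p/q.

List convergents until the denominator exceeds the bound:
a_0 = 1: 1/1  (≤ bound)
a_1 = 1: 2/1  (≤ bound)
a_2 = 1: 3/2  (≤ bound)
a_3 = 1: 5/3  (> 2, stop)

3/2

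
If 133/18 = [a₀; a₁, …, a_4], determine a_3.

Repeatedly divide and take the remainder:
133 ÷ 18 → quotient 7, remainder 7
18 ÷ 7 → quotient 2, remainder 4
7 ÷ 4 → quotient 1, remainder 3
4 ÷ 3 → quotient 1, remainder 1

1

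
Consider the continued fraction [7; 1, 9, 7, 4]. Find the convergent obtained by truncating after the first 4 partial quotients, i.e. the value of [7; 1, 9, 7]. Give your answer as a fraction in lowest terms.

561/71

Collapse the nested fraction from the inside out:
Start with 7.
9 + 1/(7/1) = 9 + 1/7 = 64/7
1 + 1/(64/7) = 1 + 7/64 = 71/64
7 + 1/(71/64) = 7 + 64/71 = 561/71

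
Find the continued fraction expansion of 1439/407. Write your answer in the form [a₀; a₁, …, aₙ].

[3; 1, 1, 6, 1, 1, 14]

⌊1439/407⌋ = 3, remainder 218
⌊407/218⌋ = 1, remainder 189
⌊218/189⌋ = 1, remainder 29
⌊189/29⌋ = 6, remainder 15
⌊29/15⌋ = 1, remainder 14
⌊15/14⌋ = 1, remainder 1
⌊14/1⌋ = 14, remainder 0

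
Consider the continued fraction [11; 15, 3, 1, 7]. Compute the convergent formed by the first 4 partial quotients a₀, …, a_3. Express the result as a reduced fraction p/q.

Start with 1.
3 + 1/(1/1) = 3 + 1/1 = 4/1
15 + 1/(4/1) = 15 + 1/4 = 61/4
11 + 1/(61/4) = 11 + 4/61 = 675/61

675/61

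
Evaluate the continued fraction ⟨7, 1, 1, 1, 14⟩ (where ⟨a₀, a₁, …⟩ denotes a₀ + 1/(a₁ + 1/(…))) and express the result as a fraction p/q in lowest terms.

337/44

Build up convergents one term at a time:
a_0 = 7: 7/1
a_1 = 1: 8/1
a_2 = 1: 15/2
a_3 = 1: 23/3
a_4 = 14: 337/44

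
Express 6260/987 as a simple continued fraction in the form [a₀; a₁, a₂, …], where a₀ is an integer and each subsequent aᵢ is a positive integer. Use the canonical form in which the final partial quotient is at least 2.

6260 ÷ 987 → quotient 6, remainder 338
987 ÷ 338 → quotient 2, remainder 311
338 ÷ 311 → quotient 1, remainder 27
311 ÷ 27 → quotient 11, remainder 14
27 ÷ 14 → quotient 1, remainder 13
14 ÷ 13 → quotient 1, remainder 1
13 ÷ 1 → quotient 13, remainder 0

[6; 2, 1, 11, 1, 1, 13]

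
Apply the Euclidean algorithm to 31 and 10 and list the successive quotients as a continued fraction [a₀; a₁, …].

[3; 10]

⌊31/10⌋ = 3, remainder 1
⌊10/1⌋ = 10, remainder 0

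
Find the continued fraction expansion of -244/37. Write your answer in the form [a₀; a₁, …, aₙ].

Repeatedly divide and take the remainder:
-244 = -7·37 + 15, so a_0 = -7
37 = 2·15 + 7, so a_1 = 2
15 = 2·7 + 1, so a_2 = 2
7 = 7·1 + 0, so a_3 = 7

[-7; 2, 2, 7]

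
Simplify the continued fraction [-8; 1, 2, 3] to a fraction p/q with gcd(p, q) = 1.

a_0 = -8: -8/1
a_1 = 1: -7/1
a_2 = 2: -22/3
a_3 = 3: -73/10

-73/10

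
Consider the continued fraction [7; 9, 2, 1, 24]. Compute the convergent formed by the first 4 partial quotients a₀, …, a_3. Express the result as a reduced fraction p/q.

a_0 = 7: 7/1
a_1 = 9: 64/9
a_2 = 2: 135/19
a_3 = 1: 199/28

199/28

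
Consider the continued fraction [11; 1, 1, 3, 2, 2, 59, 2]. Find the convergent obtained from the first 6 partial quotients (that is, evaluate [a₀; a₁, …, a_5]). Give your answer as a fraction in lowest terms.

Collapse the nested fraction from the inside out:
Start with 2.
2 + 1/(2/1) = 2 + 1/2 = 5/2
3 + 1/(5/2) = 3 + 2/5 = 17/5
1 + 1/(17/5) = 1 + 5/17 = 22/17
1 + 1/(22/17) = 1 + 17/22 = 39/22
11 + 1/(39/22) = 11 + 22/39 = 451/39

451/39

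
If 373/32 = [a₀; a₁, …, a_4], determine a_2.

⌊373/32⌋ = 11, remainder 21
⌊32/21⌋ = 1, remainder 11
⌊21/11⌋ = 1, remainder 10

1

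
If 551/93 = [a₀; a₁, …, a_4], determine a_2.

Run the Euclidean algorithm, recording each quotient:
551 ÷ 93 → quotient 5, remainder 86
93 ÷ 86 → quotient 1, remainder 7
86 ÷ 7 → quotient 12, remainder 2

12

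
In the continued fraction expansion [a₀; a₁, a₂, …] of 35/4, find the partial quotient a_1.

Repeatedly divide and take the remainder:
⌊35/4⌋ = 8, remainder 3
⌊4/3⌋ = 1, remainder 1

1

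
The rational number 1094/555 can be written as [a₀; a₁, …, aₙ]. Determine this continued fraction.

1094 = 1·555 + 539, so a_0 = 1
555 = 1·539 + 16, so a_1 = 1
539 = 33·16 + 11, so a_2 = 33
16 = 1·11 + 5, so a_3 = 1
11 = 2·5 + 1, so a_4 = 2
5 = 5·1 + 0, so a_5 = 5

[1; 1, 33, 1, 2, 5]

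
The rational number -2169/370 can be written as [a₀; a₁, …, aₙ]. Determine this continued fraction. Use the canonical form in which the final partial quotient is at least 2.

[-6; 7, 3, 1, 12]

⌊-2169/370⌋ = -6, remainder 51
⌊370/51⌋ = 7, remainder 13
⌊51/13⌋ = 3, remainder 12
⌊13/12⌋ = 1, remainder 1
⌊12/1⌋ = 12, remainder 0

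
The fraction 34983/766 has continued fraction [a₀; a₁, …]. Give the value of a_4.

7

34983 ÷ 766 → quotient 45, remainder 513
766 ÷ 513 → quotient 1, remainder 253
513 ÷ 253 → quotient 2, remainder 7
253 ÷ 7 → quotient 36, remainder 1
7 ÷ 1 → quotient 7, remainder 0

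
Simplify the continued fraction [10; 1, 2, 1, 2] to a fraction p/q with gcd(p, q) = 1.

118/11

Use the convergent recurrence hₖ = aₖ·hₖ₋₁ + hₖ₋₂ (and likewise for the denominators kₖ):
a_0 = 10: 10/1
a_1 = 1: 11/1
a_2 = 2: 32/3
a_3 = 1: 43/4
a_4 = 2: 118/11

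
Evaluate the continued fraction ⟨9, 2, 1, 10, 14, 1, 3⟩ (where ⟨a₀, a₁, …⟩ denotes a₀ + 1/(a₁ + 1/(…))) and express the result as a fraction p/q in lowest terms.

Start with 3.
1 + 1/(3/1) = 1 + 1/3 = 4/3
14 + 1/(4/3) = 14 + 3/4 = 59/4
10 + 1/(59/4) = 10 + 4/59 = 594/59
1 + 1/(594/59) = 1 + 59/594 = 653/594
2 + 1/(653/594) = 2 + 594/653 = 1900/653
9 + 1/(1900/653) = 9 + 653/1900 = 17753/1900

17753/1900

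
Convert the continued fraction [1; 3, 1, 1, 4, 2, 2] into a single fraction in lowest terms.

223/174

Start with 2.
2 + 1/(2/1) = 2 + 1/2 = 5/2
4 + 1/(5/2) = 4 + 2/5 = 22/5
1 + 1/(22/5) = 1 + 5/22 = 27/22
1 + 1/(27/22) = 1 + 22/27 = 49/27
3 + 1/(49/27) = 3 + 27/49 = 174/49
1 + 1/(174/49) = 1 + 49/174 = 223/174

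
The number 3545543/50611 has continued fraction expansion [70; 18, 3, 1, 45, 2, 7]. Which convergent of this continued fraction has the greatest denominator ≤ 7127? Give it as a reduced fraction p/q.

List convergents until the denominator exceeds the bound:
a_0 = 70: 70/1  (≤ bound)
a_1 = 18: 1261/18  (≤ bound)
a_2 = 3: 3853/55  (≤ bound)
a_3 = 1: 5114/73  (≤ bound)
a_4 = 45: 233983/3340  (≤ bound)
a_5 = 2: 473080/6753  (≤ bound)
a_6 = 7: 3545543/50611  (> 7127, stop)

473080/6753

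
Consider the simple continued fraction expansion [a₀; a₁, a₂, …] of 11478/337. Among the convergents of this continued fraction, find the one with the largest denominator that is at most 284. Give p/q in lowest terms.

a_0 = 34: 34/1  (≤ bound)
a_1 = 16: 545/16  (≤ bound)
a_2 = 1: 579/17  (≤ bound)
a_3 = 5: 3440/101  (≤ bound)
a_4 = 1: 4019/118  (≤ bound)
a_5 = 2: 11478/337  (> 284, stop)

4019/118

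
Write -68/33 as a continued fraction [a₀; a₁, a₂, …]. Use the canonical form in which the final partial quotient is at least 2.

[-3; 1, 15, 2]

⌊-68/33⌋ = -3, remainder 31
⌊33/31⌋ = 1, remainder 2
⌊31/2⌋ = 15, remainder 1
⌊2/1⌋ = 2, remainder 0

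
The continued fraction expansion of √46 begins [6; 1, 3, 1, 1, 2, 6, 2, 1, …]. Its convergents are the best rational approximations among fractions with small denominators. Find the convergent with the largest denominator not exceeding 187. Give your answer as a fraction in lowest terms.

List convergents until the denominator exceeds the bound:
a_0 = 6: 6/1  (≤ bound)
a_1 = 1: 7/1  (≤ bound)
a_2 = 3: 27/4  (≤ bound)
a_3 = 1: 34/5  (≤ bound)
a_4 = 1: 61/9  (≤ bound)
a_5 = 2: 156/23  (≤ bound)
a_6 = 6: 997/147  (≤ bound)
a_7 = 2: 2150/317  (> 187, stop)

997/147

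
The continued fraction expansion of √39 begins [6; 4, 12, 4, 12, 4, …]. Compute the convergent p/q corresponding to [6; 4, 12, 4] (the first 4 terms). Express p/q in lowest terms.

1249/200

Use the convergent recurrence hₖ = aₖ·hₖ₋₁ + hₖ₋₂ (and likewise for the denominators kₖ):
a_0 = 6: 6/1
a_1 = 4: 25/4
a_2 = 12: 306/49
a_3 = 4: 1249/200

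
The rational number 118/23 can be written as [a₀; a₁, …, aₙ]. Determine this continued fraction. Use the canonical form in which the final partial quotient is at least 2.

Repeatedly divide and take the remainder:
⌊118/23⌋ = 5, remainder 3
⌊23/3⌋ = 7, remainder 2
⌊3/2⌋ = 1, remainder 1
⌊2/1⌋ = 2, remainder 0

[5; 7, 1, 2]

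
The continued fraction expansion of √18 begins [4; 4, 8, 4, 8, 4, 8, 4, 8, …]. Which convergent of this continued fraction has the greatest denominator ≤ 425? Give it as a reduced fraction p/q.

577/136

a_0 = 4: 4/1  (≤ bound)
a_1 = 4: 17/4  (≤ bound)
a_2 = 8: 140/33  (≤ bound)
a_3 = 4: 577/136  (≤ bound)
a_4 = 8: 4756/1121  (> 425, stop)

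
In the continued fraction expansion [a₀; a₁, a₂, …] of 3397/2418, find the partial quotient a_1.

2

Repeatedly divide and take the remainder:
⌊3397/2418⌋ = 1, remainder 979
⌊2418/979⌋ = 2, remainder 460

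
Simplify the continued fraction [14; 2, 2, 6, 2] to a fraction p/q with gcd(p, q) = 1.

994/69

a_0 = 14: 14/1
a_1 = 2: 29/2
a_2 = 2: 72/5
a_3 = 6: 461/32
a_4 = 2: 994/69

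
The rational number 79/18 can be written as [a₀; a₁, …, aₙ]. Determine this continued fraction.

[4; 2, 1, 1, 3]

79 ÷ 18 → quotient 4, remainder 7
18 ÷ 7 → quotient 2, remainder 4
7 ÷ 4 → quotient 1, remainder 3
4 ÷ 3 → quotient 1, remainder 1
3 ÷ 1 → quotient 3, remainder 0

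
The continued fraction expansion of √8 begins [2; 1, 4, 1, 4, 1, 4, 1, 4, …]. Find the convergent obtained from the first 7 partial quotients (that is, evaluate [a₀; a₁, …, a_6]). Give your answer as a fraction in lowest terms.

478/169

Starting at the tail and folding back:
Start with 4.
1 + 1/(4/1) = 1 + 1/4 = 5/4
4 + 1/(5/4) = 4 + 4/5 = 24/5
1 + 1/(24/5) = 1 + 5/24 = 29/24
4 + 1/(29/24) = 4 + 24/29 = 140/29
1 + 1/(140/29) = 1 + 29/140 = 169/140
2 + 1/(169/140) = 2 + 140/169 = 478/169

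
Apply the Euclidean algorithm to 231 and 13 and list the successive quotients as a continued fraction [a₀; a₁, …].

[17; 1, 3, 3]

Repeatedly divide and take the remainder:
231 ÷ 13 → quotient 17, remainder 10
13 ÷ 10 → quotient 1, remainder 3
10 ÷ 3 → quotient 3, remainder 1
3 ÷ 1 → quotient 3, remainder 0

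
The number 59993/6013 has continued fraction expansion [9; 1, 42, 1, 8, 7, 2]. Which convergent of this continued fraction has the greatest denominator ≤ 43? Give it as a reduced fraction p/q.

List convergents until the denominator exceeds the bound:
a_0 = 9: 9/1  (≤ bound)
a_1 = 1: 10/1  (≤ bound)
a_2 = 42: 429/43  (≤ bound)
a_3 = 1: 439/44  (> 43, stop)

429/43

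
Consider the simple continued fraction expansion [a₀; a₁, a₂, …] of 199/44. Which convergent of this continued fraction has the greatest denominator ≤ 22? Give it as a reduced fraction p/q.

List convergents until the denominator exceeds the bound:
a_0 = 4: 4/1  (≤ bound)
a_1 = 1: 5/1  (≤ bound)
a_2 = 1: 9/2  (≤ bound)
a_3 = 10: 95/21  (≤ bound)
a_4 = 2: 199/44  (> 22, stop)

95/21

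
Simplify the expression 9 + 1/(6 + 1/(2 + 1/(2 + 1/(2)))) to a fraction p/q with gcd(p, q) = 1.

705/77

a_0 = 9: 9/1
a_1 = 6: 55/6
a_2 = 2: 119/13
a_3 = 2: 293/32
a_4 = 2: 705/77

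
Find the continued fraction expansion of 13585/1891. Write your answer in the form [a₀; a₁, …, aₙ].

13585 = 7·1891 + 348, so a_0 = 7
1891 = 5·348 + 151, so a_1 = 5
348 = 2·151 + 46, so a_2 = 2
151 = 3·46 + 13, so a_3 = 3
46 = 3·13 + 7, so a_4 = 3
13 = 1·7 + 6, so a_5 = 1
7 = 1·6 + 1, so a_6 = 1
6 = 6·1 + 0, so a_7 = 6

[7; 5, 2, 3, 3, 1, 1, 6]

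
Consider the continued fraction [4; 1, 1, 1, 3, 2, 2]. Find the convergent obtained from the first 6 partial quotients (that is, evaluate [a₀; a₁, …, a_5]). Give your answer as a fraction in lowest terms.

116/25

Start with 2.
3 + 1/(2/1) = 3 + 1/2 = 7/2
1 + 1/(7/2) = 1 + 2/7 = 9/7
1 + 1/(9/7) = 1 + 7/9 = 16/9
1 + 1/(16/9) = 1 + 9/16 = 25/16
4 + 1/(25/16) = 4 + 16/25 = 116/25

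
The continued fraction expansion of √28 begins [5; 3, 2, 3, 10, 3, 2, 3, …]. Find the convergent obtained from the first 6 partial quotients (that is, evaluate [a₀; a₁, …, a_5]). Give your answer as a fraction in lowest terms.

4048/765

a_0 = 5: 5/1
a_1 = 3: 16/3
a_2 = 2: 37/7
a_3 = 3: 127/24
a_4 = 10: 1307/247
a_5 = 3: 4048/765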